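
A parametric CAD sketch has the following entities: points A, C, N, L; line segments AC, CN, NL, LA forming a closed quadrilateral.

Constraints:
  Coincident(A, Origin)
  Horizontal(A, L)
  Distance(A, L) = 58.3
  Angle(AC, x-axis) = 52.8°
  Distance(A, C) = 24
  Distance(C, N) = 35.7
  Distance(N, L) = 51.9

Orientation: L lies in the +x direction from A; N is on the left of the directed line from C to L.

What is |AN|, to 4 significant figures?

59.70

Checks: |CN| = 35.70 ✓; |NL| = 51.90 ✓.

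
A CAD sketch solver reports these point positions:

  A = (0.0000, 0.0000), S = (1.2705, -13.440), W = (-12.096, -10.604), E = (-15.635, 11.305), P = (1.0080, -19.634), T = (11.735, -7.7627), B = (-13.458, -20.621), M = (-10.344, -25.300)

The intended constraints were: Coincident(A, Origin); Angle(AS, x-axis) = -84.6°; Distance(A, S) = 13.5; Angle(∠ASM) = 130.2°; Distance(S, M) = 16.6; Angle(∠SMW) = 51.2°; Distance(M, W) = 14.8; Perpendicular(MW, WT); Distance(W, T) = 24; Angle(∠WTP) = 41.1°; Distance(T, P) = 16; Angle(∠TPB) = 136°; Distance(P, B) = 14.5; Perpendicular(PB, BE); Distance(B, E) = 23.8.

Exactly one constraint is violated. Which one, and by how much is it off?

Distance(B, E) = 23.8 — off by 8.20.

A = (0.00, 0.00) ✓; AS at -84.60° ✓; |AS| = 13.50 ✓; ∠ASM = 130.2° ✓; |SM| = 16.60 ✓; ∠SMW = 51.20° ✓; |MW| = 14.80 ✓; ∠(MW, WT) = 90.00° ✓; |WT| = 24.00 ✓; ∠WTP = 41.10° ✓; |TP| = 16.00 ✓; ∠TPB = 136.0° ✓; |PB| = 14.50 ✓; ∠(PB, BE) = 90.00° ✓; |BE| = 32.00 ✗.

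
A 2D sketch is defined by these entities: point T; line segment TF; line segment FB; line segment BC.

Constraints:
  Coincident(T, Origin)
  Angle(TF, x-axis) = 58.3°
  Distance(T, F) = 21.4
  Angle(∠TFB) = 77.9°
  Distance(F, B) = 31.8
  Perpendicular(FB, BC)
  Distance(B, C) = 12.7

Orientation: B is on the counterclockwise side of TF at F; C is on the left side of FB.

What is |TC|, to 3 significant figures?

28.5

T is at the origin; TF runs at 58.3° with length 21.4, so F = 21.4·(cos 58.3°, sin 58.3°) = (11.2, 18.2). ∠TFB = 77.9°, so FB runs at 58.3° + (180° − 77.9°) = 160° from the x-axis; with |FB| = 31.8, B = F + 31.8·(cos 160°, sin 160°) = (-18.7, 28.9). FB is perpendicular to BC; with |BC| = 12.7 on the left of FB, C = B + 12.7·(-0.335, -0.942) = (-23.0, 16.9). Then |TC| = |C − T| = 28.5.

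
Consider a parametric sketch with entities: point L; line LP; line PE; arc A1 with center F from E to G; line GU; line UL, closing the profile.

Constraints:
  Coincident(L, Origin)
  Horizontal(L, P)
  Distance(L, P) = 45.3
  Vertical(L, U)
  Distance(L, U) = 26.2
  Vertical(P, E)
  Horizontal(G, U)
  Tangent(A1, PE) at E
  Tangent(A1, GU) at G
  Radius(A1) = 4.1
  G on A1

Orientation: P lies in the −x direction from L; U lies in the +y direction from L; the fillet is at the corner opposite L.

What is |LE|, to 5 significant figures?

50.403

L is at the origin; L and P share the same y with |LP| = 45.3 and P on the −x side, so P = (-45.300, 0.0000). LU is vertical with |LU| = 26.2 and U on the +y side, so U = (0.0000, 26.200). The virtual corner opposite L is at (-45.300, 26.200). The tangent condition forces FE to be normal to PE and the tangent condition forces FG to be normal to GU, with radius 4.1, so the center F sits 4.1 in from both sides at F = (-41.200, 22.100). That places the tangent points at E = (-45.300, 22.100) on PE and G = (-41.200, 26.200) on GU. Then |LE| = |E − L| = 50.403.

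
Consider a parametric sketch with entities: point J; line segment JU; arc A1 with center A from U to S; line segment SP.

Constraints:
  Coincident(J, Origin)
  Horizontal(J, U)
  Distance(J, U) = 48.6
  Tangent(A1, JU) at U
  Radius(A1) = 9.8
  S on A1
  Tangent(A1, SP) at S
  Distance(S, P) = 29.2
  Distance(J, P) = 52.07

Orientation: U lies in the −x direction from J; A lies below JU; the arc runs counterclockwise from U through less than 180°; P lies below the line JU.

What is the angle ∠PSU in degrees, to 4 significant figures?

113.4°

Checks: |AS| = 9.800 ✓; ∠(AS, SP) = 90.00° ✓; |SP| = 29.20 ✓; |JP| = 52.07 ✓.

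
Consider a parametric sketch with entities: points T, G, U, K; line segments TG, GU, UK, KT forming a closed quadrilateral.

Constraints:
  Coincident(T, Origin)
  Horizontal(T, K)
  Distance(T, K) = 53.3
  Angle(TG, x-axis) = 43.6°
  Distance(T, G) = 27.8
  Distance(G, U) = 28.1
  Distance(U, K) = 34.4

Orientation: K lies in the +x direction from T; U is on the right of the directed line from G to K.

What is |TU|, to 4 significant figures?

21.97

Checks: |GU| = 28.10 ✓; |UK| = 34.40 ✓.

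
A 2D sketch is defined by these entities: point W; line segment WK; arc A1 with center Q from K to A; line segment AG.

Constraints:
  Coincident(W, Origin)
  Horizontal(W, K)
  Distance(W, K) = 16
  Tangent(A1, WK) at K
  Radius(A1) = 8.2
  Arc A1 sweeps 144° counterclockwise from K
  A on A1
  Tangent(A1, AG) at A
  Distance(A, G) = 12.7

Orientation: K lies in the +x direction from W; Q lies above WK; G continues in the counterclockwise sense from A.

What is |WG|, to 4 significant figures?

24.67

On A1, K sits at bearing -90° from Q; a 144° counterclockwise sweep puts A at bearing 54°, so A = Q + 8.2·(cos 54°, sin 54°) = (20.82, 14.83). A1 meets AG tangentially, so QA is at right angles to AG, so AG runs along (−sin 54°, cos 54°); with |AG| = 12.7, G = (10.55, 22.30). Then |WG| = |G − W| = 24.67.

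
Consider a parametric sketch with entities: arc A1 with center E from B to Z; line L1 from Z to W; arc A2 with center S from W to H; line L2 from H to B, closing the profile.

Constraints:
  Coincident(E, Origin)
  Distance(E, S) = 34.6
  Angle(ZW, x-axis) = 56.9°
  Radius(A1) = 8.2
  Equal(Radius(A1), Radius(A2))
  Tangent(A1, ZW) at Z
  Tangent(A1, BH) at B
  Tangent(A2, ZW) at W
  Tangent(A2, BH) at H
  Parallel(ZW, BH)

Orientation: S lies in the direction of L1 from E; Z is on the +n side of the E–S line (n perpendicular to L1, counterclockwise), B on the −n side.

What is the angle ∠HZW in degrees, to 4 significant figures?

25.36°

The slot axis is L1's direction at 56.9°, so u = (cos 56.9°, sin 56.9°) = (0.5461, 0.8377) and n = (−sin 56.9°, cos 56.9°) = (-0.8377, 0.5461). E is at the origin and S lies 34.6 along u from E, so S = 34.6·u = (18.90, 28.99). Tangency of A1 to both parallel lines with radius 8.2 puts Z and B at E ± 8.2·n: Z = (-6.869, 4.478), B = (6.869, -4.478). Equal radii place W and H the same way about S: W = S + 8.2·n = (12.03, 33.46), H = S − 8.2·n = (25.76, 24.51). Then cos ∠HZW = ZH·ZW / (|ZH||ZW|), giving 25.36°.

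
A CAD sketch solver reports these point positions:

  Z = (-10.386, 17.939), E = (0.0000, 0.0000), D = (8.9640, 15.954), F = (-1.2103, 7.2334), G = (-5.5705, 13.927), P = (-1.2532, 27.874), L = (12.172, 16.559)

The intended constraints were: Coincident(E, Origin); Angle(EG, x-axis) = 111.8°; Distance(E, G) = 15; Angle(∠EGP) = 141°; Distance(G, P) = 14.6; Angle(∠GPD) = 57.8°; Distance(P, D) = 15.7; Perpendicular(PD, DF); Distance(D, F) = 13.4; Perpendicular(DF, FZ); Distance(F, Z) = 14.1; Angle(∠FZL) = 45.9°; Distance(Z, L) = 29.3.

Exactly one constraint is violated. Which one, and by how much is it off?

Distance(Z, L) = 29.3 — off by 6.70.

E = (0.00, 0.00) ✓; EG at 111.8° ✓; |EG| = 15.00 ✓; ∠EGP = 141.0° ✓; |GP| = 14.60 ✓; ∠GPD = 57.80° ✓; |PD| = 15.70 ✓; ∠(PD, DF) = 90.00° ✓; |DF| = 13.40 ✓; ∠(DF, FZ) = 90.00° ✓; |FZ| = 14.10 ✓; ∠FZL = 45.90° ✓; |ZL| = 22.60 ✗.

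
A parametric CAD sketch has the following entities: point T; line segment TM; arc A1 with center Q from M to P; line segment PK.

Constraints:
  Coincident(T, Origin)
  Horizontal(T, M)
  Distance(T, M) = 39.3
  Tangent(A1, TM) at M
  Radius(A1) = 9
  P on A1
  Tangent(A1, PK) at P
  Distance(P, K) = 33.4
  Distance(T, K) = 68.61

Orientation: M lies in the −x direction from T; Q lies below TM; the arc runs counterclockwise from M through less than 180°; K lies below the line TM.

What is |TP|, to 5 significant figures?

48.482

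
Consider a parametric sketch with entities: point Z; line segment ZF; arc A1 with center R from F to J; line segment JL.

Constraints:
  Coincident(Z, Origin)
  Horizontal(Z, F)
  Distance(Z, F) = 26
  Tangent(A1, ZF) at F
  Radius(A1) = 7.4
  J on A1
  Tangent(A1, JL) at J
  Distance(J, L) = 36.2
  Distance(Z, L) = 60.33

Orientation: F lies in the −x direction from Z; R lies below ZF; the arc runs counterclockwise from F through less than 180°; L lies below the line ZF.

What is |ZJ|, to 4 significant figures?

33.11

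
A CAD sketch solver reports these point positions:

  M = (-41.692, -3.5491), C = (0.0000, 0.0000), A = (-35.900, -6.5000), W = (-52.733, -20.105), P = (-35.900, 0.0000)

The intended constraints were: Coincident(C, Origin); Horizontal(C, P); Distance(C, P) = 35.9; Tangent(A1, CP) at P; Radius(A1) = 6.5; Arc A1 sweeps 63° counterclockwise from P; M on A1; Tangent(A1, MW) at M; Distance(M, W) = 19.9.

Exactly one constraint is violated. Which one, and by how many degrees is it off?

Tangent(A1, MW) at M — off by 6.70°.

C = (0.00, 0.00) ✓; C.y = 0.00, P.y = 0.00 ✓; |CP| = 35.90 ✓; ∠(AP, PC) = 90.00° ✓; |AP| = 6.500 ✓; bearing(A→M) − bearing(A→P) = 63.00° ✓; |AM| = 6.500 ✓; ∠(AM, MW) = 96.70° ✗; |MW| = 19.90 ✓.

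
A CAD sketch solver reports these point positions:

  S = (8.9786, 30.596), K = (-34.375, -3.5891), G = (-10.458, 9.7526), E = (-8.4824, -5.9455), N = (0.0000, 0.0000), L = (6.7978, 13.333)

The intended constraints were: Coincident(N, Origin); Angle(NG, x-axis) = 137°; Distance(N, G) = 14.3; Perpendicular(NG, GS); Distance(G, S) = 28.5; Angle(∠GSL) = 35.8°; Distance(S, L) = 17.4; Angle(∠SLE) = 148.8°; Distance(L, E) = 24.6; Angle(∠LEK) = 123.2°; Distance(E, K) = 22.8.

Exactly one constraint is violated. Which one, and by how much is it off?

Distance(E, K) = 22.8 — off by 3.20.

N = (0.00, 0.00) ✓; NG at 137.0° ✓; |NG| = 14.30 ✓; ∠(NG, GS) = 90.00° ✓; |GS| = 28.50 ✓; ∠GSL = 35.80° ✓; |SL| = 17.40 ✓; ∠SLE = 148.8° ✓; |LE| = 24.60 ✓; ∠LEK = 123.2° ✓; |EK| = 26.00 ✗.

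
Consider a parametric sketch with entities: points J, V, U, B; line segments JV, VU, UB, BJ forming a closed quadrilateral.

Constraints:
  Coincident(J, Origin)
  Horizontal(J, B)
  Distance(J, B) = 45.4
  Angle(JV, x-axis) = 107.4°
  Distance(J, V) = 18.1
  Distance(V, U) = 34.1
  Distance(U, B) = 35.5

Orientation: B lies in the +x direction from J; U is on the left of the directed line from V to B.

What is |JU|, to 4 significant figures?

39.80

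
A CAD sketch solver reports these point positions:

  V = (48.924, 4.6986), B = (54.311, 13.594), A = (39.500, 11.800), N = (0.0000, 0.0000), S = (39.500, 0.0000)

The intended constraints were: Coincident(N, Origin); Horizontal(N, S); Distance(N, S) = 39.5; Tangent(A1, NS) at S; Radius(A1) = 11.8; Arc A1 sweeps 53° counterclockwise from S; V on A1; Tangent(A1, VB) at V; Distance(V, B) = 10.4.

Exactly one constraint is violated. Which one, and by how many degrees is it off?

Tangent(A1, VB) at V — off by 5.80°.

N = (0.00, 0.00) ✓; N.y = 0.00, S.y = 0.00 ✓; |NS| = 39.50 ✓; ∠(AS, SN) = 90.00° ✓; |AS| = 11.80 ✓; bearing(A→V) − bearing(A→S) = 53.00° ✓; |AV| = 11.80 ✓; ∠(AV, VB) = 84.20° ✗; |VB| = 10.40 ✓.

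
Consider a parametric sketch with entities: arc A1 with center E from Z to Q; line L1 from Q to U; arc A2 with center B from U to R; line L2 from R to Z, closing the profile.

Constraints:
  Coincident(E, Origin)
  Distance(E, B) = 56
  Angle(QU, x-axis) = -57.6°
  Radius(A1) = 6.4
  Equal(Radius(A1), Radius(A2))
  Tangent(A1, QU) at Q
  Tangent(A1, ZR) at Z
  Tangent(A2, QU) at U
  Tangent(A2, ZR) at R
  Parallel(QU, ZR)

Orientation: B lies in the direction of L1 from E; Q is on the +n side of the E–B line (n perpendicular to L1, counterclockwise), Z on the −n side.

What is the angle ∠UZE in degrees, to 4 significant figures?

77.12°

The slot axis is L1's direction at -57.6°, so u = (cos -57.6°, sin -57.6°) = (0.5358, -0.8443) and n = (−sin -57.6°, cos -57.6°) = (0.8443, 0.5358). E is at the origin and B lies 56.0 along u from E, so B = 56.0·u = (30.01, -47.28). Tangency of A1 to both parallel lines with radius 6.4 puts Q and Z at E ± 6.4·n: Q = (5.404, 3.429), Z = (-5.404, -3.429). Equal radii place U and R the same way about B: U = B + 6.4·n = (35.41, -43.85), R = B − 6.4·n = (24.60, -50.71). Then cos ∠UZE = ZU·ZE / (|ZU||ZE|), giving 77.12°.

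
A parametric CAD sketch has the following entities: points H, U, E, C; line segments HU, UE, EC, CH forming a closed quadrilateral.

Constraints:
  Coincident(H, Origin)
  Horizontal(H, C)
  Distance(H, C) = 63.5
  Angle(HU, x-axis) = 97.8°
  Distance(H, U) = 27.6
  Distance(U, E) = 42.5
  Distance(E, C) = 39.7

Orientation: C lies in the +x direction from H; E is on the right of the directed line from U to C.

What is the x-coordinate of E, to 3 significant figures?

24.1

H is at the origin; H and C share the same y with |HC| = 63.5 and C in +x, so C = (63.5, 0). HU runs at 97.8° with |HU| = 27.6, so U = (-3.75, 27.3). E is determined by |UE| = 42.5 and |EC| = 39.7 together: it lies at the intersection of circle(U, 42.5) and circle(C, 39.7). With |UC| = 72.6, the foot of the radical line on UC is 37.9 from U and the perpendicular offset is √(42.5² − 37.9²) = 19.3. Taking the right-of-UC solution: E = (24.1, -4.77).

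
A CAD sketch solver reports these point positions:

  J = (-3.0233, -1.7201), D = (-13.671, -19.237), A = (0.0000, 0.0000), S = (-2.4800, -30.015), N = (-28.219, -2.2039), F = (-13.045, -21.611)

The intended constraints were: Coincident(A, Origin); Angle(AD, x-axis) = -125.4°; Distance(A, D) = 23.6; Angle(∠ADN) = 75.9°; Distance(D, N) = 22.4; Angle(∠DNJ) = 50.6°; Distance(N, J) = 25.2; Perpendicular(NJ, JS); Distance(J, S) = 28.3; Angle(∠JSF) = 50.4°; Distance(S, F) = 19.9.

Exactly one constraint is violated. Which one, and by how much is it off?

Distance(S, F) = 19.9 — off by 6.40.

A = (0.00, 0.00) ✓; AD at -125.4° ✓; |AD| = 23.60 ✓; ∠ADN = 75.90° ✓; |DN| = 22.40 ✓; ∠DNJ = 50.60° ✓; |NJ| = 25.20 ✓; ∠(NJ, JS) = 90.00° ✓; |JS| = 28.30 ✓; ∠JSF = 50.40° ✓; |SF| = 13.50 ✗.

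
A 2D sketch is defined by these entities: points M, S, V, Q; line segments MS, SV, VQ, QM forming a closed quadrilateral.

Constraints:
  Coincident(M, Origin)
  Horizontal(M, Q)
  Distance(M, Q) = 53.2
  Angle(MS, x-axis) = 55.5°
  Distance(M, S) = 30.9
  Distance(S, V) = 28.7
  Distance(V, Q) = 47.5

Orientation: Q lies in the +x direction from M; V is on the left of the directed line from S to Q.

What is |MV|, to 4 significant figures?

59.26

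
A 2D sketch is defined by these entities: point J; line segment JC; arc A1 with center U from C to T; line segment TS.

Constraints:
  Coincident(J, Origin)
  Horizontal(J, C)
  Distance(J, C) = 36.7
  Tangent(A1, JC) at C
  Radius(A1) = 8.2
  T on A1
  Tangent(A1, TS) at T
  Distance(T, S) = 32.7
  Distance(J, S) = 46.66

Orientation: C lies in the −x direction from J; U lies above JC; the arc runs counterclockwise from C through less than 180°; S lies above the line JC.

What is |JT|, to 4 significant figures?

29.46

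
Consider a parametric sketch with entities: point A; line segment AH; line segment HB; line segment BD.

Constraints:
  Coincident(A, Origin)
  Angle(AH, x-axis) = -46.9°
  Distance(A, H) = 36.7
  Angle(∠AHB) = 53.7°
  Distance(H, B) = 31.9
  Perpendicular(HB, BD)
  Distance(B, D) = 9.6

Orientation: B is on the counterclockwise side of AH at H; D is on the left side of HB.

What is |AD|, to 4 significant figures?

22.42

∠AHB = 53.7°, so HB runs at -46.9° + (180° − 53.7°) = 79.40° from the x-axis; with |HB| = 31.9, B = H + 31.9·(cos 79.40°, sin 79.40°) = (30.94, 4.559). HB is perpendicular to BD; with |BD| = 9.6 on the left of HB, D = B + 9.6·(-0.9829, 0.1840) = (21.51, 6.325). Then |AD| = |D − A| = 22.42.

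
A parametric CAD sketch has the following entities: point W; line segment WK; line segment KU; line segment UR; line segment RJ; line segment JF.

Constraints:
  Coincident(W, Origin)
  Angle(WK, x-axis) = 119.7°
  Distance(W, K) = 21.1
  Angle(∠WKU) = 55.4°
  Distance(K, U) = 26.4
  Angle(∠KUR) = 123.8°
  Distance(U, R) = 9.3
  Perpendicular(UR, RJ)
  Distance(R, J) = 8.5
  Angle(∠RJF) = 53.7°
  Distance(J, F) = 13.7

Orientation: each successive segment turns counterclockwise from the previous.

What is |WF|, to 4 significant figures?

22.76

W is at the origin; WK runs at 119.7° with length 21.1, so K = (-10.45, 18.33). ∠WKU = 55.4° gives KU at -115.7° from the x-axis; with |KU| = 26.4, U = (-21.90, -5.460). ∠KUR = 123.8° gives UR at -59.50° from the x-axis; with |UR| = 9.3, R = (-17.18, -13.47). UR ⟂ RJ, so RJ runs at 30.50°; with |RJ| = 8.5, J = (-9.859, -9.159). ∠RJF = 53.7° gives JF at 156.8° from the x-axis; with |JF| = 13.7, F = (-22.45, -3.762). Then |WF| = |F − W| = 22.76.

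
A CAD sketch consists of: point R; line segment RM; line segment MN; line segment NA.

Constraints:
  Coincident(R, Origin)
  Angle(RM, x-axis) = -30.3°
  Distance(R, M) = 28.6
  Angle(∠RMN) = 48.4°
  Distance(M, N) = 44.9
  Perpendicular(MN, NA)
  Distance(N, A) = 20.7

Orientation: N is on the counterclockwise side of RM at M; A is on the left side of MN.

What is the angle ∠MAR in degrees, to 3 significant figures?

26.3°

R is at the origin; RM runs at -30.3° with length 28.6, so M = 28.6·(cos -30.3°, sin -30.3°) = (24.7, -14.4). ∠RMN = 48.4°, so MN runs at -30.3° + (180° − 48.4°) = 101° from the x-axis; with |MN| = 44.9, N = M + 44.9·(cos 101°, sin 101°) = (15.9, 29.6). MN ⟂ NA; with |NA| = 20.7 on the left of MN, A = N + 20.7·(-0.981, -0.196) = (-4.40, 25.5). Then cos ∠MAR = AM·AR / (|AM||AR|), giving 26.3°.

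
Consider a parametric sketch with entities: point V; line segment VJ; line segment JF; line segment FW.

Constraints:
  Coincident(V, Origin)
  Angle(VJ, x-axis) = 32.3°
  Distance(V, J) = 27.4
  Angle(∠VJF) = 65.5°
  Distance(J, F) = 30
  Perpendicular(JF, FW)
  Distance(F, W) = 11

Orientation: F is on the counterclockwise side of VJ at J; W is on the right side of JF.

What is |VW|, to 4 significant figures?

40.48

V is at the origin; VJ runs at 32.3° with length 27.4, so J = 27.4·(cos 32.3°, sin 32.3°) = (23.16, 14.64). ∠VJF = 65.5°, so JF runs at 32.3° + (180° − 65.5°) = 146.8° from the x-axis; with |JF| = 30.0, F = J + 30.0·(cos 146.8°, sin 146.8°) = (-1.943, 31.07). JF ⟂ FW; with |FW| = 11.0 on the right of JF, W = F + 11.0·(0.5476, 0.8368) = (4.080, 40.27). Then |VW| = |W − V| = 40.48.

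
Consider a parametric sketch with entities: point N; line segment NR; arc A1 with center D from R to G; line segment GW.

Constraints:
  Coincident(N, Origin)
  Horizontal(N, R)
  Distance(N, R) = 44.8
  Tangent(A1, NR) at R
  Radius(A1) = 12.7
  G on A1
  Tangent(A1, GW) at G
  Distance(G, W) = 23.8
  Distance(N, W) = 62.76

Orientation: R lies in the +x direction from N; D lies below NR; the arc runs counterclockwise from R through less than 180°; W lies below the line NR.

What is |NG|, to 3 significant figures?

40.1

Checks: |DG| = 12.70 ✓; ∠(DG, GW) = 90.00° ✓; |GW| = 23.80 ✓; |NW| = 62.76 ✓.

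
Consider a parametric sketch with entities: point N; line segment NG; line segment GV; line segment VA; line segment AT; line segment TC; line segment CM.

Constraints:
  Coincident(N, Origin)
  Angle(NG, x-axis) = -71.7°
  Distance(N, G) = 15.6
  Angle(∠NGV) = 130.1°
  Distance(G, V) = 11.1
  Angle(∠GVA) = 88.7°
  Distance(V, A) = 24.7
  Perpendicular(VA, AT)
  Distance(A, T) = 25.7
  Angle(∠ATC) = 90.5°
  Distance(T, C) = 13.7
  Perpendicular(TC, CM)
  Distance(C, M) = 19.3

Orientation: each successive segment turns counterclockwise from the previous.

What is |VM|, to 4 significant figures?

12.64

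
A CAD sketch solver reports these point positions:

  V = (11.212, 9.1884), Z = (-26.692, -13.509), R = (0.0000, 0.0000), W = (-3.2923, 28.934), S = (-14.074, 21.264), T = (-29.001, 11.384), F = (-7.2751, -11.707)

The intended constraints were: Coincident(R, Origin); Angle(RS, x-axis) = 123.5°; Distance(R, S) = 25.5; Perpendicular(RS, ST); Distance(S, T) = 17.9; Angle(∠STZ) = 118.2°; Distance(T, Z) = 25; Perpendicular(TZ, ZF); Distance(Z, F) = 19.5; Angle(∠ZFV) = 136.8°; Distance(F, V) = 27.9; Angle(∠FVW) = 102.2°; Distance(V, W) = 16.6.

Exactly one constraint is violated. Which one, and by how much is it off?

Distance(V, W) = 16.6 — off by 7.90.

R = (0.00, 0.00) ✓; RS at 123.5° ✓; |RS| = 25.50 ✓; ∠(RS, ST) = 90.00° ✓; |ST| = 17.90 ✓; ∠STZ = 118.2° ✓; |TZ| = 25.00 ✓; ∠(TZ, ZF) = 90.00° ✓; |ZF| = 19.50 ✓; ∠ZFV = 136.8° ✓; |FV| = 27.90 ✓; ∠FVW = 102.2° ✓; |VW| = 24.50 ✗.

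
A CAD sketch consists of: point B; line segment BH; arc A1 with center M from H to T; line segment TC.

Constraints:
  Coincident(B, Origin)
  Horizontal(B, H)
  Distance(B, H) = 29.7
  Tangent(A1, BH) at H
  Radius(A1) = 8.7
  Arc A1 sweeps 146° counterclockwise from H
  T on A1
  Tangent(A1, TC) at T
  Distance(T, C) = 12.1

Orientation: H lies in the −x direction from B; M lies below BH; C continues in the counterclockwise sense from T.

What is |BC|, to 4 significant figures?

33.41

B is at the origin; B and H share the same y with |BH| = 29.7 and H on the −x side, so H = (-29.70, 0.000). Tangency of A1 to BH means the radius MH is perpendicular to BH, so M = H + (0, -8.7) = (-29.70, -8.700). On A1, H sits at bearing 90° from M; a 146° counterclockwise sweep puts T at bearing 236°, so T = M + 8.7·(cos 236°, sin 236°) = (-34.56, -15.91). Since A1 is tangent to TC there, MT ⟂ TC, so TC runs along (−sin 236°, cos 236°); with |TC| = 12.1, C = (-24.53, -22.68). Then |BC| = |C − B| = 33.41.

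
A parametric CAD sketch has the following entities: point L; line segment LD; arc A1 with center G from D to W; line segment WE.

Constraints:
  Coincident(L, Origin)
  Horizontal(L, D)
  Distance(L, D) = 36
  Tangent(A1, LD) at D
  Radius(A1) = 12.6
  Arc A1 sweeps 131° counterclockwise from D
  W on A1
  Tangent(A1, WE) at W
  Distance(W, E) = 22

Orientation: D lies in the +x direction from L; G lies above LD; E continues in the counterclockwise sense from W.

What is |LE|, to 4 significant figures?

48.68

On A1, D sits at bearing -90° from G; a 131° counterclockwise sweep puts W at bearing 41°, so W = G + 12.6·(cos 41°, sin 41°) = (45.51, 20.87). Since A1 is tangent to WE there, GW ⟂ WE, so WE runs along (−sin 41°, cos 41°); with |WE| = 22.0, E = (31.08, 37.47). Then |LE| = |E − L| = 48.68.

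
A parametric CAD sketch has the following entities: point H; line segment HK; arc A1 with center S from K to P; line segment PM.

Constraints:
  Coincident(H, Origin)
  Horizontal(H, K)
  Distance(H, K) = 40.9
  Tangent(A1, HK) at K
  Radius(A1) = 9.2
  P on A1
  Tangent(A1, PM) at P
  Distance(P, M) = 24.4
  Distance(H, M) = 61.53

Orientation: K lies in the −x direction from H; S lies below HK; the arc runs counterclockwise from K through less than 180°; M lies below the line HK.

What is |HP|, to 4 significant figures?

50.77

Checks: |SP| = 9.200 ✓; ∠(SP, PM) = 90.00° ✓; |PM| = 24.40 ✓; |HM| = 61.53 ✓.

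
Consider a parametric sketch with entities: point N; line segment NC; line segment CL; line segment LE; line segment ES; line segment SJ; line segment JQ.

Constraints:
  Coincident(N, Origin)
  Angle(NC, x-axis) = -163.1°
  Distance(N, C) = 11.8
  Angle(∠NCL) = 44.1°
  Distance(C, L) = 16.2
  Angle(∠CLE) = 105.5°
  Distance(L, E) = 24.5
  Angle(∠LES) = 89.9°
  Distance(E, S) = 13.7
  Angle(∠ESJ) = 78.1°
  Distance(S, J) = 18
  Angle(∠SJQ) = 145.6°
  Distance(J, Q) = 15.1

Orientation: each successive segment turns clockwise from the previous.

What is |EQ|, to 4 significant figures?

28.06

∠ESJ = 78.1° gives SJ at 154.5° from the x-axis; with |SJ| = 18.0, J = (0.9186, -0.5475). ∠SJQ = 145.6° gives JQ at 120.1° from the x-axis; with |JQ| = 15.1, Q = (-6.654, 12.52). Then |EQ| = |Q − E| = 28.06.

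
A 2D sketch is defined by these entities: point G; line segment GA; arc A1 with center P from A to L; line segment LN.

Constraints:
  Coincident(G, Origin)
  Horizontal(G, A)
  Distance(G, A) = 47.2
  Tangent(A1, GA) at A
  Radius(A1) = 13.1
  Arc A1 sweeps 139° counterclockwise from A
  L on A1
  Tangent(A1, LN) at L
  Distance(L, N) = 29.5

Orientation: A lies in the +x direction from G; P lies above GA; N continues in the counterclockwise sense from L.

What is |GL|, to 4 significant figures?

60.34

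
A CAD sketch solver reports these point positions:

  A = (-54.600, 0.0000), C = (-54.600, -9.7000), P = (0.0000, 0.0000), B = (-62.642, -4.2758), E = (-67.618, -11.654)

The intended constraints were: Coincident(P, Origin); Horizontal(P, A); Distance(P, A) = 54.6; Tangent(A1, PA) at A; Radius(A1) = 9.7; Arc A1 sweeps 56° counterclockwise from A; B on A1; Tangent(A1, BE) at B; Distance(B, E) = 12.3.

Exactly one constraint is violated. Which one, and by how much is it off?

Distance(B, E) = 12.3 — off by 3.40.

P = (0.00, 0.00) ✓; P.y = 0.00, A.y = 0.00 ✓; |PA| = 54.60 ✓; ∠(CA, AP) = 90.00° ✓; |CA| = 9.700 ✓; bearing(C→B) − bearing(C→A) = 56.00° ✓; |CB| = 9.700 ✓; ∠(CB, BE) = 90.00° ✓; |BE| = 8.899 ✗.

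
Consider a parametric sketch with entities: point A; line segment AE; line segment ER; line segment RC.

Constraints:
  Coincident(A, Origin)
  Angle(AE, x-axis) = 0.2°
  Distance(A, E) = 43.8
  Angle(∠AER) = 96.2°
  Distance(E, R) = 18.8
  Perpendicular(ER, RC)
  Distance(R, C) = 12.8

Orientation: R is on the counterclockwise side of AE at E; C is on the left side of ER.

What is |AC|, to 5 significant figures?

38.715

A is at the origin; AE runs at 0.2° with length 43.8, so E = 43.8·(cos 0.2°, sin 0.2°) = (43.800, 0.15289). ∠AER = 96.2°, so ER runs at 0.2° + (180° − 96.2°) = 84.000° from the x-axis; with |ER| = 18.8, R = E + 18.8·(cos 84.000°, sin 84.000°) = (45.765, 18.850). The perpendicularity gives RC at right angles to ER; with |RC| = 12.8 on the left of ER, C = R + 12.8·(-0.99452, 0.10453) = (33.035, 20.188). Then |AC| = |C − A| = 38.715.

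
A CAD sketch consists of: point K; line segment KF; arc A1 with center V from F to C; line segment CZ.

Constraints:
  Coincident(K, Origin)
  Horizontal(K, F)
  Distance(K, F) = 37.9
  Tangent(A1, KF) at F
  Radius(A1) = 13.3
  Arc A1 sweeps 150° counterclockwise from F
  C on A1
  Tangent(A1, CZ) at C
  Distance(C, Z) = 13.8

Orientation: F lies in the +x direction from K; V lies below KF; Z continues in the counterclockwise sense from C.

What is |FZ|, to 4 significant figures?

32.16

K is at the origin; K and F share the same y with |KF| = 37.9 and F on the +x side, so F = (37.90, 0.000). The tangent condition forces VF to be normal to KF, so V = F + (0, -13.3) = (37.90, -13.30). On A1, F sits at bearing 90° from V; a 150° counterclockwise sweep puts C at bearing 240°, so C = V + 13.3·(cos 240°, sin 240°) = (31.25, -24.82). Since A1 is tangent to CZ there, VC ⟂ CZ, so CZ runs along (−sin 240°, cos 240°); with |CZ| = 13.8, Z = (43.20, -31.72). Then |FZ| = |Z − F| = 32.16.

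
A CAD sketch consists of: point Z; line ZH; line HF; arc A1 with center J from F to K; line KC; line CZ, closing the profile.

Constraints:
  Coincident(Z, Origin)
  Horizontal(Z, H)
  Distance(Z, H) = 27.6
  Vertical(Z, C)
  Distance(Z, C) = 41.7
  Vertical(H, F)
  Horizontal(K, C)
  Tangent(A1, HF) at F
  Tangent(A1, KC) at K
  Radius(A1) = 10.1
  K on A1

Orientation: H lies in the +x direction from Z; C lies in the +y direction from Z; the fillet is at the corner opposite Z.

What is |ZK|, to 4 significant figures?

45.22

The virtual corner opposite Z is at (27.60, 41.70). The tangent condition forces JF to be normal to HF and the tangent condition forces JK to be normal to KC, with radius 10.1, so the center J sits 10.1 in from both sides at J = (17.50, 31.60). That places the tangent points at F = (27.60, 31.60) on HF and K = (17.50, 41.70) on KC. Then |ZK| = |K − Z| = 45.22.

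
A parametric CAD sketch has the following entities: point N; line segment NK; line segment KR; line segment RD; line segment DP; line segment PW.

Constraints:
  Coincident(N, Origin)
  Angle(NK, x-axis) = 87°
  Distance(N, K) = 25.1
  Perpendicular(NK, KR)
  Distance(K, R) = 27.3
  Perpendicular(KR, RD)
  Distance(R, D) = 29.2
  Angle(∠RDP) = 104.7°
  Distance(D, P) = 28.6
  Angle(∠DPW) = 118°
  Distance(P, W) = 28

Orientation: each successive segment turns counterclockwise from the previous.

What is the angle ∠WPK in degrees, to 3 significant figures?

43.3°

∠RDP = 104.7° gives DP at -17.7° from the x-axis; with |DP| = 28.6, P = (-0.231, -11.4). ∠DPW = 118.0° gives PW at 44.3° from the x-axis; with |PW| = 28.0, W = (19.8, 8.19). Then cos ∠WPK = PW·PK / (|PW||PK|), giving 43.3°.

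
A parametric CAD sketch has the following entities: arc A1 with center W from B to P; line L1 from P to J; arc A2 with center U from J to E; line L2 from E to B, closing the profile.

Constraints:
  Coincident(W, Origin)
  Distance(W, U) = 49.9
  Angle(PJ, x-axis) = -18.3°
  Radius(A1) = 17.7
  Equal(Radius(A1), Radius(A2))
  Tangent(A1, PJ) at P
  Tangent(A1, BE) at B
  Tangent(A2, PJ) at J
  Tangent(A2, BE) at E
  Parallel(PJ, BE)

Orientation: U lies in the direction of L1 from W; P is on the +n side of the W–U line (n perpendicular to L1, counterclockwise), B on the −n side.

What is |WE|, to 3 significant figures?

52.9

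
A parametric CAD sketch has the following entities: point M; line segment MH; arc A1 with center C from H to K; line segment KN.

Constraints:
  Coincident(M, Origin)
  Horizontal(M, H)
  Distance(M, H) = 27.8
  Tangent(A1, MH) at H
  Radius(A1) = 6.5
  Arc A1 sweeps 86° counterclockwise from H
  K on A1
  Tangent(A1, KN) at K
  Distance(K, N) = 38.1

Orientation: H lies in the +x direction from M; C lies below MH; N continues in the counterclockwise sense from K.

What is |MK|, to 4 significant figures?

22.16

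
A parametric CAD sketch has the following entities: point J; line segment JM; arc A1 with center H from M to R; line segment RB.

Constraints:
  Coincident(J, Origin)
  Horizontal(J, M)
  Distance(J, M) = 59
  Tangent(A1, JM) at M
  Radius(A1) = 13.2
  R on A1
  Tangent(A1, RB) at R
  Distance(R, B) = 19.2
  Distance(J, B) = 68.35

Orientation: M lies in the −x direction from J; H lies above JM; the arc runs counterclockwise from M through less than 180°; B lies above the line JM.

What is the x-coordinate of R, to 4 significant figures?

-47.75

Checks: |HM| = 13.20 ✓; |HR| = 13.20 ✓; ∠(HR, RB) = 90.00° ✓; |RB| = 19.20 ✓; |JB| = 68.35 ✓.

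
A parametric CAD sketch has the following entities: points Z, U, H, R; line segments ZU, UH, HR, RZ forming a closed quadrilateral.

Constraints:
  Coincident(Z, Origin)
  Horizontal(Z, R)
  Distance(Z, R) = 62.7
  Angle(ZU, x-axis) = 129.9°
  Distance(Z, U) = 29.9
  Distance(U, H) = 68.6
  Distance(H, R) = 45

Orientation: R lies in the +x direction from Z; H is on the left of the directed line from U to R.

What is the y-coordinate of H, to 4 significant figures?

42.06

Checks: Z.y = 0.00, R.y = 0.00 ✓; |UH| = 68.60 ✓; |HR| = 45.00 ✓.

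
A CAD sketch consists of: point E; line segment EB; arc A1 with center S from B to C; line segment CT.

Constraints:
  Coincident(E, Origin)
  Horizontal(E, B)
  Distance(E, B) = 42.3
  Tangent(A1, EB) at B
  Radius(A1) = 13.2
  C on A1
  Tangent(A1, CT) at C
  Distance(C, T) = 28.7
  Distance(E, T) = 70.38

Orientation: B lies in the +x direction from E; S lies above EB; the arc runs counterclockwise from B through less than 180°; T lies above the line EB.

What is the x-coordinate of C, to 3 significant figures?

55.5

E is at the origin; EB is horizontal with |EB| = 42.3 and B on the +x side, so B = (42.3, 0.00). Tangency of A1 to EB means the radius SB is perpendicular to EB, so S = B + (0, 13.2) = (42.3, 13.2). Since SC ⟂ CT (tangency), |ST| = √(13.2² + 28.7²) = 31.6 regardless of where C sits on A1. So T lies on both circle(E, 70.38) and circle(S, 31.6); the above-EB intersection is T = (57.1, 41.1). C is the foot of the tangent from T: C = (55.5, 12.4).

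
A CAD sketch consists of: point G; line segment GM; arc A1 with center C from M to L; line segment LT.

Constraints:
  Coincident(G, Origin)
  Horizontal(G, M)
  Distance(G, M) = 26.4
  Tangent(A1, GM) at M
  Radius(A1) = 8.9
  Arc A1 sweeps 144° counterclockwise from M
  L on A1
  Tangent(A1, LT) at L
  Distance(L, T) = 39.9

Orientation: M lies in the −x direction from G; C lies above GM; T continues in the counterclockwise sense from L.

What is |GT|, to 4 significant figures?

66.49

G is at the origin; GM is horizontal with |GM| = 26.4 and M on the −x side, so M = (-26.40, 0.000). Tangency of A1 to GM means the radius CM is perpendicular to GM, so C = M + (0, 8.9) = (-26.40, 8.900). On A1, M sits at bearing -90° from C; a 144° counterclockwise sweep puts L at bearing 54°, so L = C + 8.9·(cos 54°, sin 54°) = (-21.17, 16.10). Tangency of A1 to LT means the radius CL is perpendicular to LT, so LT runs along (−sin 54°, cos 54°); with |LT| = 39.9, T = (-53.45, 39.55). Then |GT| = |T − G| = 66.49.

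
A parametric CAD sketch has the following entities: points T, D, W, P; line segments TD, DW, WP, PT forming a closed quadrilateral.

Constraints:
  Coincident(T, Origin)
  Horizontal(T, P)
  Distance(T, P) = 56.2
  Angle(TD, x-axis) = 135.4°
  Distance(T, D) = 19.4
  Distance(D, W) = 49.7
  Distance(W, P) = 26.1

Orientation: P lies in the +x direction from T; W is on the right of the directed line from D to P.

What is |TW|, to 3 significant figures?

32.1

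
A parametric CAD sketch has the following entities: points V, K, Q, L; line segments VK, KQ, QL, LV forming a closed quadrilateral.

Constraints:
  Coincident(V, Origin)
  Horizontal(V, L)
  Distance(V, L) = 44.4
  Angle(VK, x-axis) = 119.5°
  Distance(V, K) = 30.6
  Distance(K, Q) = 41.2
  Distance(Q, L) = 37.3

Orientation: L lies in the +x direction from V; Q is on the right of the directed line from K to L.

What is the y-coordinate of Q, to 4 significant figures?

-7.585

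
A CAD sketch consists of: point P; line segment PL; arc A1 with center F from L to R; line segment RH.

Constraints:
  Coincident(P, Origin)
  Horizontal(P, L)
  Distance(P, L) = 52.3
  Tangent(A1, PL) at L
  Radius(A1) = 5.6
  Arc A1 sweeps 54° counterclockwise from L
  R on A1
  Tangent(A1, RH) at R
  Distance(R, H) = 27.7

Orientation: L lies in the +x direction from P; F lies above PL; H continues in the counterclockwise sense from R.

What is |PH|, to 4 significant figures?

77.18

On A1, L sits at bearing -90° from F; a 54° counterclockwise sweep puts R at bearing -36°, so R = F + 5.6·(cos -36°, sin -36°) = (56.83, 2.308). Tangency of A1 to RH means the radius FR is perpendicular to RH, so RH runs along (−sin -36°, cos -36°); with |RH| = 27.7, H = (73.11, 24.72). Then |PH| = |H − P| = 77.18.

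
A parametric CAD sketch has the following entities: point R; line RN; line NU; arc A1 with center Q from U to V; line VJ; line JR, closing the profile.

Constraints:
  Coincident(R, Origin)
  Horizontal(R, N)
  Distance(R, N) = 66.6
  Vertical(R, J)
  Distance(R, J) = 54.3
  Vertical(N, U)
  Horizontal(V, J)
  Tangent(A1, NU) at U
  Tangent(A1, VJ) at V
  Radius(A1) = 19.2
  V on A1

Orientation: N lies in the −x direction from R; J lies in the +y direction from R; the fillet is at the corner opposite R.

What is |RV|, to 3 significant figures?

72.1

R is at the origin; RN is horizontal with |RN| = 66.6 and N on the −x side, so N = (-66.6, 0.00). R and J share the same x with |RJ| = 54.3 and J on the +y side, so J = (0.00, 54.3). The virtual corner opposite R is at (-66.6, 54.3). Tangency of A1 to NU means the radius QU is perpendicular to NU and the tangent condition forces QV to be normal to VJ, with radius 19.2, so the center Q sits 19.2 in from both sides at Q = (-47.4, 35.1). That places the tangent points at U = (-66.6, 35.1) on NU and V = (-47.4, 54.3) on VJ. Then |RV| = |V − R| = 72.1.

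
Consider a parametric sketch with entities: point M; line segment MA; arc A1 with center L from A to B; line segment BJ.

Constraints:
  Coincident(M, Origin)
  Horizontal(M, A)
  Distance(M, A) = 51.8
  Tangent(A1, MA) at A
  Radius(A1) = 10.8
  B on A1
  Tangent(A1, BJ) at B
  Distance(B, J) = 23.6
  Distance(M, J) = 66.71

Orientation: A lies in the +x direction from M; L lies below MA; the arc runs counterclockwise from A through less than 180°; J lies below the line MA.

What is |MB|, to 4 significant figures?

45.98

M is at the origin; MA is horizontal with |MA| = 51.8 and A on the +x side, so A = (51.80, 0.000). A1 meets MA tangentially, so LA is at right angles to MA, so L = A + (0, -10.8) = (51.80, -10.80). Since LB ⟂ BJ (tangency), |LJ| = √(10.8² + 23.6²) = 25.95 regardless of where B sits on A1. So J lies on both circle(M, 66.71) and circle(L, 25.95); the below-MA intersection is J = (55.88, -36.43). B is the foot of the tangent from J: B = (42.81, -16.78).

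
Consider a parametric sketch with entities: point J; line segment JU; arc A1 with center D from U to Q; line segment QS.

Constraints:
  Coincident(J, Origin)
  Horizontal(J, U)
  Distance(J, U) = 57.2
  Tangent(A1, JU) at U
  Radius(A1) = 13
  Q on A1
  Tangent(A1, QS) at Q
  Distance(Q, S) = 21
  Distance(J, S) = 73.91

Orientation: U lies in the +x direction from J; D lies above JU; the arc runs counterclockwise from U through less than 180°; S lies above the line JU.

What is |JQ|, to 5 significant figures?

71.648

J is at the origin; J and U share the same y with |JU| = 57.2 and U on the +x side, so U = (57.200, 0.0000). A1 meets JU tangentially, so DU is at right angles to JU, so D = U + (0, 13) = (57.200, 13.000). Since DQ ⟂ QS (tangency), |DS| = √(13.0² + 21.0²) = 24.698 regardless of where Q sits on A1. So S lies on both circle(J, 73.91) and circle(D, 24.698); the above-JU intersection is S = (64.155, 36.699). Q is the foot of the tangent from S: Q = (69.733, 16.453).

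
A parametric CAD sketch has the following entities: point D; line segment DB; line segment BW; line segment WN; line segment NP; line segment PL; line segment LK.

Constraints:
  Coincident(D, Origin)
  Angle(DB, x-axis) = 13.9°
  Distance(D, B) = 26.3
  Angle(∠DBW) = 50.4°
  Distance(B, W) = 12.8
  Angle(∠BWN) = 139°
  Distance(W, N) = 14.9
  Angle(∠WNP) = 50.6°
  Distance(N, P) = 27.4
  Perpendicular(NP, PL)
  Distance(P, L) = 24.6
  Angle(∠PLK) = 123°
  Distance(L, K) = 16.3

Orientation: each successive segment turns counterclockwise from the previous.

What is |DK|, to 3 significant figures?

42.9

The perpendicularity gives PL at right angles to NP, so PL runs at 43.9°; with |PL| = 24.6, L = (37.1, 10.1). ∠PLK = 123.0° gives LK at 101° from the x-axis; with |LK| = 16.3, K = (34.0, 26.1). Then |DK| = |K − D| = 42.9.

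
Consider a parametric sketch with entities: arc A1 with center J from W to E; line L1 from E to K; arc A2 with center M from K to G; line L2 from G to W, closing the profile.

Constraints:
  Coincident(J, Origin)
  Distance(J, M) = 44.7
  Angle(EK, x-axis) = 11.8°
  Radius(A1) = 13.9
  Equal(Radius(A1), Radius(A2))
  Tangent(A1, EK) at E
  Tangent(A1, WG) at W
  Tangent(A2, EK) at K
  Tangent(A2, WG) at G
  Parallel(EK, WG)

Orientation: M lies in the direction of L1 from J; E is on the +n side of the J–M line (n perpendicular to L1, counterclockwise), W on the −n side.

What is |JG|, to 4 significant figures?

46.81

The slot axis is L1's direction at 11.8°, so u = (cos 11.8°, sin 11.8°) = (0.9789, 0.2045) and n = (−sin 11.8°, cos 11.8°) = (-0.2045, 0.9789). J is at the origin and M lies 44.7 along u from J, so M = 44.7·u = (43.76, 9.141). Tangency of A1 to both parallel lines with radius 13.9 puts E and W at J ± 13.9·n: E = (-2.842, 13.61), W = (2.842, -13.61). Equal radii place K and G the same way about M: K = M + 13.9·n = (40.91, 22.75), G = M − 13.9·n = (46.60, -4.465). Then |JG| = |G − J| = 46.81.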